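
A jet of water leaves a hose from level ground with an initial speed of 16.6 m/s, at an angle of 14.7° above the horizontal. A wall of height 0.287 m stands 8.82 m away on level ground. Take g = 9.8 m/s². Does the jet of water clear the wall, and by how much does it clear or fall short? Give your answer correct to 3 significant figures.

Yes — it clears the wall by 0.548 m.

v_x = 16.6 cos 14.7° = 16.06 m/s; v_y0 = 16.6 sin 14.7° = 4.212 m/s.
Time to reach the wall: t = 8.82 / 16.06 = 0.5492 s.
Height at that point: y = 4.212×0.5492 − 4.900×0.5492² = 0.8353 m.
That is 0.8353 − 0.287 = 0.548 m above the top of the wall, so the jet of water clears it.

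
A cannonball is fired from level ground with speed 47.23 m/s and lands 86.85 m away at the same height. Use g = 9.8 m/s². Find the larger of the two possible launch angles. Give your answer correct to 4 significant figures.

78.78°

Level-ground range: R = v₀² sin(2θ)/g ⇒ sin 2θ = R g / v₀² = 86.85×9.8/47.23² = 0.3816.
2θ = arcsin(0.3816) = 22.433° or 180° − 22.433° = 157.567°.
So θ = 11.22° or θ = 78.78°.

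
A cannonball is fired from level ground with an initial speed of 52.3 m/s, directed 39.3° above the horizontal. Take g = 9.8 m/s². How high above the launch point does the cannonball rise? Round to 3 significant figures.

Vertical component of launch velocity: v_y = 52.3 sin 39.3° = 33.13 m/s.
At the highest point the vertical velocity is zero, so v_y² = 2 g h_max.
h_max = (33.13)² / (2 × 9.8) = 1098 / 19.60 = 56.0 m.

56.0 m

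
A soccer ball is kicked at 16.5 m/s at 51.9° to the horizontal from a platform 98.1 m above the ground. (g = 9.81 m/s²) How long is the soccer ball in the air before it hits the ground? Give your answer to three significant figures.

5.99 s

Vertical component: v_y = 16.5 sin 51.9° = 12.98 m/s.
Taking up as positive with launch at y = 98.1 m, landing at y = 0: 0 = 98.1 + 12.98 t − ½(9.81) t².
Solving 4.905 t² − 12.98 t − 98.1 = 0 gives t = [12.98 + √(12.98² + 4·4.905·98.1)] / 9.810 = 5.99 s.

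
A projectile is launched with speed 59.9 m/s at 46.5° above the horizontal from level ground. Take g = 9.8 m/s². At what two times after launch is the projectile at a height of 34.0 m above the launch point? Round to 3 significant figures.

v_y0 = 59.9 sin 46.5° = 43.45 m/s.
Set y = v_y0 t − ½ g t² = 34.0: 4.900 t² − 43.45 t + 34.0 = 0.
t = [43.45 ± √(1888 − 666.4)] / 9.8 = (43.45 ± 34.95) / 9.8, giving t = 0.867 s or t = 8.00 s.
So the projectile is at 34.0 m at t = 0.867 s (rising) and t = 8.00 s (falling).

0.867 s and 8.00 s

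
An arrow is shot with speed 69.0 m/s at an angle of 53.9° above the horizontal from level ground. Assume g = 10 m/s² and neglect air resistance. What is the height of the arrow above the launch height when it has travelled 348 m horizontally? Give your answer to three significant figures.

111 m

v_x = 69.0 cos 53.9° = 40.65 m/s, v_y0 = 69.0 sin 53.9° = 55.75 m/s.
Time to reach x = 348 m: t = x / v_x = 348 / 40.65 = 8.561 s.
y = v_y0 t − ½ g t² = 55.75×8.561 − 5.000×8.561² = 111 m.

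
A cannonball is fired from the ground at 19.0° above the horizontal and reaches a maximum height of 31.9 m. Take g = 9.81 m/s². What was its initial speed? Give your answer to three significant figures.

76.8 m/s

At maximum height v_y = 0, so (v₀ sin θ)² = 2 g H.
v₀ sin 19.0° = √(2 × 9.81 × 31.9) = 25.02 m/s.
v₀ = 25.02 / sin 19.0° = 25.02 / 0.3256 = 76.8 m/s.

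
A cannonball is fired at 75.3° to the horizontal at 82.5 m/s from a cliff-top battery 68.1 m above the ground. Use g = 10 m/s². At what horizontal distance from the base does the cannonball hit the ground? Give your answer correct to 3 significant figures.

351 m

Components: v_x = 82.5 cos 75.3° = 20.94 m/s, v_y = 82.5 sin 75.3° = 79.80 m/s.
Vertical: 0 = 68.1 + 79.80 t − ½(10) t² ⇒ 5.000 t² − 79.80 t − 68.1 = 0.
t = [79.80 + √(6368 + 1362)] / 10.00 = 16.77 s.
Horizontal: R = v_x · t = 20.94 × 16.77 = 351 m.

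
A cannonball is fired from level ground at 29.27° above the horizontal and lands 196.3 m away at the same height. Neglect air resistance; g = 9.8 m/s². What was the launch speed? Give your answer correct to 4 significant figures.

47.49 m/s

On level ground, R = v₀² sin(2θ) / g, so v₀ = √(R g / sin 2θ).
sin(2 × 29.27°) = 0.8530.
v₀ = √(196.3 × 9.8 / 0.8530) = √2255.3 = 47.49 m/s.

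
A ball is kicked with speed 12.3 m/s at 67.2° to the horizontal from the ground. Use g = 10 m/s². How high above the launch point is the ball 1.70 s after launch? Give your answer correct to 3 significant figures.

v_y0 = 12.3 sin 67.2° = 11.34 m/s.
y(t) = v_y0 t − ½ g t² = 11.34×1.70 − 5.000×1.70² = 4.83 m.

4.83 m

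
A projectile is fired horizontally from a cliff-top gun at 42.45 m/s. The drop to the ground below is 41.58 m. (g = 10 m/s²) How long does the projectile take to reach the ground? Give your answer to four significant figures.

2.884 s

The horizontal speed doesn't affect the fall. With v_y0 = 0, h = ½ g t².
t = √(2 × 41.58 / 10) = √8.3160 = 2.884 s.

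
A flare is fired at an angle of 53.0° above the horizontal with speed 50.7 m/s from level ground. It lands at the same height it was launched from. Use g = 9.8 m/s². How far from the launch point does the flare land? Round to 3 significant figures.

Components: v_x = 50.7 cos 53.0° = 30.51 m/s, v_y = 50.7 sin 53.0° = 40.49 m/s.
Time of flight (same landing height): t = 2 v_y / g = 2 × 40.49 / 9.8 = 8.263 s.
Range: R = v_x · t = 30.51 × 8.263 = 252 m.

252 m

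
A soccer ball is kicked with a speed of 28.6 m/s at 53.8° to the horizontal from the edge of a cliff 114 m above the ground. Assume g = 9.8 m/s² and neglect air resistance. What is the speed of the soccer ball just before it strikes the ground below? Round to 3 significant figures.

v_x = 28.6 cos 53.8° = 16.89 m/s is unchanged throughout.
For the vertical component, v_y² = v_y0² + 2 g h = (23.08)² + 2×9.8×114 = 2767, so |v_y| = 52.60 m/s.
Impact speed = √(v_x² + v_y²) = √(285.3 + 2767) = 55.2 m/s.

55.2 m/s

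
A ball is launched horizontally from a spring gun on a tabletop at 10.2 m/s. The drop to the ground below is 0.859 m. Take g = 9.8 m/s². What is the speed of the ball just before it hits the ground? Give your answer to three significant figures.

Fall time: t = √(2 × 0.859 / 9.8) = 0.4187 s.
At impact: v_x = 10.2 m/s (unchanged), v_y = g t = 9.8 × 0.4187 = 4.103 m/s.
Speed = √(v_x² + v_y²) = √(104.0 + 16.83) = 11.0 m/s.

11.0 m/s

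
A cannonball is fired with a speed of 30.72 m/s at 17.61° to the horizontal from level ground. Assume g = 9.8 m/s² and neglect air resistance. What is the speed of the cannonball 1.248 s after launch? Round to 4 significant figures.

29.43 m/s

v_x = 30.72 cos 17.61° = 29.280 m/s (constant).
v_y(t) = 30.72 sin 17.61° − g t = 9.2939 − 9.8 × 1.248 = -2.9365 m/s.
Speed = √(v_x² + v_y²) = √(857.32 + 8.6230) = 29.43 m/s.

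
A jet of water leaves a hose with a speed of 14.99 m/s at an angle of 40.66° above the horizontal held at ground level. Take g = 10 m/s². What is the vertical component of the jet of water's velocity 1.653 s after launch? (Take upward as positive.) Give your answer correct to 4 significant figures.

Initial vertical component: v_y0 = 14.99 sin 40.66° = 9.7670 m/s.
v_y(t) = v_y0 − g t = 9.7670 − 10 × 1.653 = -6.763 m/s.

-6.763 m/s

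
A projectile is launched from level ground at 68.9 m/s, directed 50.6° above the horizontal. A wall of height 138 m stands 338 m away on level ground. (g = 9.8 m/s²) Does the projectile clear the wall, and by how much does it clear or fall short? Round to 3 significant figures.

No — it falls 19.2 m short of clearing the wall.

v_x = 68.9 cos 50.6° = 43.73 m/s; v_y0 = 68.9 sin 50.6° = 53.24 m/s.
Time to reach the wall: t = 338 / 43.73 = 7.729 s.
Height at that point: y = 53.24×7.729 − 4.900×7.729² = 118.8 m.
That is 138 − 118.8 = 19.2 m below the top of the wall, so the projectile does not clear it.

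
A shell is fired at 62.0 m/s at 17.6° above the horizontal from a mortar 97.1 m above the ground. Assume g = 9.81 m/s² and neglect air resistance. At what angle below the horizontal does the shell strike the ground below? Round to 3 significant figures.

v_x = 62.0 cos 17.6° = 59.10 m/s.
At impact |v_y| = √(v_y0² + 2 g h) = √(18.75² + 2×9.81×97.1) = 47.50 m/s.
Angle below horizontal = arctan(|v_y| / v_x) = arctan(47.50 / 59.10) = 38.8°.

38.8°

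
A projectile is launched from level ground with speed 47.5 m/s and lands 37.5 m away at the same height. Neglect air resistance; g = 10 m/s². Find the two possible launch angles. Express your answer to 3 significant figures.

4.78° and 85.2°

Level-ground range: R = v₀² sin(2θ)/g ⇒ sin 2θ = R g / v₀² = 37.5×10/47.5² = 0.1662.
2θ = arcsin(0.1662) = 9.567° or 180° − 9.567° = 170.433°.
So θ = 4.78° or θ = 85.2°.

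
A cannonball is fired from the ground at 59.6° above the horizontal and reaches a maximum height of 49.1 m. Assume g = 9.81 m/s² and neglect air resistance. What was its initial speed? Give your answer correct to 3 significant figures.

36.0 m/s

At maximum height v_y = 0, so (v₀ sin θ)² = 2 g H.
v₀ sin 59.6° = √(2 × 9.81 × 49.1) = 31.04 m/s.
v₀ = 31.04 / sin 59.6° = 31.04 / 0.8625 = 36.0 m/s.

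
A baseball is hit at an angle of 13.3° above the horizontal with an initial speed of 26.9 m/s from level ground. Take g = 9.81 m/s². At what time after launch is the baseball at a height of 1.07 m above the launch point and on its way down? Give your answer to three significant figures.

v_y0 = 26.9 sin 13.3° = 6.188 m/s.
Set y = v_y0 t − ½ g t² = 1.07: 4.905 t² − 6.188 t + 1.07 = 0.
t = [6.188 ± √(38.29 − 20.99)] / 9.81 = (6.188 ± 4.159) / 9.81, giving t = 0.207 s or t = 1.05 s.
On the way down corresponds to the larger root: t = 1.05 s.

1.05 s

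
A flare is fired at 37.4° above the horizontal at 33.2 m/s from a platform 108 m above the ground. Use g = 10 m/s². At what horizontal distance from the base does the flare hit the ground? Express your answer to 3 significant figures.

Components: v_x = 33.2 cos 37.4° = 26.37 m/s, v_y = 33.2 sin 37.4° = 20.16 m/s.
Vertical: 0 = 108 + 20.16 t − ½(10) t² ⇒ 5.000 t² − 20.16 t − 108 = 0.
t = [20.16 + √(406.4 + 2160)] / 10.00 = 7.082 s.
Horizontal: R = v_x · t = 26.37 × 7.082 = 187 m.

187 m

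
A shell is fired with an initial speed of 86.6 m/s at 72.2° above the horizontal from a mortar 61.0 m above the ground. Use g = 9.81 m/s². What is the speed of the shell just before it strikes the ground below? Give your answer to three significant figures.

93.3 m/s

v_x = 86.6 cos 72.2° = 26.47 m/s is unchanged throughout.
For the vertical component, v_y² = v_y0² + 2 g h = (82.45)² + 2×9.81×61.0 = 7995, so |v_y| = 89.41 m/s.
Impact speed = √(v_x² + v_y²) = √(700.7 + 7995) = 93.3 m/s.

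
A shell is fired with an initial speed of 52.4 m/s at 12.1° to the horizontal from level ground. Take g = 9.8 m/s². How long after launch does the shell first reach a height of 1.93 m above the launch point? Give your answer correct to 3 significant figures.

v_y0 = 52.4 sin 12.1° = 10.98 m/s.
Set y = v_y0 t − ½ g t² = 1.93: 4.900 t² − 10.98 t + 1.93 = 0.
t = [10.98 ± √(120.6 − 37.83)] / 9.8 = (10.98 ± 9.098) / 9.8, giving t = 0.192 s or t = 2.05 s.
The shell is on the way up at the first time, so t = 0.192 s.

0.192 s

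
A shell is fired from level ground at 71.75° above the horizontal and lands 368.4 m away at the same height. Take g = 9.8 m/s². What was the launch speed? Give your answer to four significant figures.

77.91 m/s

On level ground, R = v₀² sin(2θ) / g, so v₀ = √(R g / sin 2θ).
sin(2 × 71.75°) = 0.5948.
v₀ = √(368.4 × 9.8 / 0.5948) = √6069.8 = 77.91 m/s.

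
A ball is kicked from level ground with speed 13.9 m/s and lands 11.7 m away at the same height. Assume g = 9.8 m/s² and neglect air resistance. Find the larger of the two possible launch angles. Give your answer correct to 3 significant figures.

71.8°

Level-ground range: R = v₀² sin(2θ)/g ⇒ sin 2θ = R g / v₀² = 11.7×9.8/13.9² = 0.5934.
2θ = arcsin(0.5934) = 36.40° or 180° − 36.40° = 143.60°.
So θ = 18.2° or θ = 71.8°.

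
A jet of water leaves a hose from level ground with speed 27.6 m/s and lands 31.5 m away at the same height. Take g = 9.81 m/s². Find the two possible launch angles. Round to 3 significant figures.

12.0° and 78.0°

Level-ground range: R = v₀² sin(2θ)/g ⇒ sin 2θ = R g / v₀² = 31.5×9.81/27.6² = 0.4057.
2θ = arcsin(0.4057) = 23.94° or 180° − 23.94° = 156.06°.
So θ = 12.0° or θ = 78.0°.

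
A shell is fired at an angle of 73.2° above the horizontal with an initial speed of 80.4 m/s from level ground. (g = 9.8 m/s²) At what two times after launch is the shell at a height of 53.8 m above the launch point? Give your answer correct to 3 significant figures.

0.733 s and 15.0 s

v_y0 = 80.4 sin 73.2° = 76.97 m/s.
Set y = v_y0 t − ½ g t² = 53.8: 4.900 t² − 76.97 t + 53.8 = 0.
t = [76.97 ± √(5924 − 1054)] / 9.8 = (76.97 ± 69.79) / 9.8, giving t = 0.733 s or t = 15.0 s.
So the shell is at 53.8 m at t = 0.733 s (rising) and t = 15.0 s (falling).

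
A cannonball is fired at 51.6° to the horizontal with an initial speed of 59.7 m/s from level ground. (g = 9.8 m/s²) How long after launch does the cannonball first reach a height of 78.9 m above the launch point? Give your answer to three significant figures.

v_y0 = 59.7 sin 51.6° = 46.79 m/s.
Set y = v_y0 t − ½ g t² = 78.9: 4.900 t² − 46.79 t + 78.9 = 0.
t = [46.79 ± √(2189 − 1546)] / 9.8 = (46.79 ± 25.36) / 9.8, giving t = 2.19 s or t = 7.36 s.
The cannonball is on the way up at the first time, so t = 2.19 s.

2.19 s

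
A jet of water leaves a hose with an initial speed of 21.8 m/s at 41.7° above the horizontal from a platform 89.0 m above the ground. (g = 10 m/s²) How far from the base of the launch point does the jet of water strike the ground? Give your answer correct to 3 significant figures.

96.2 m

Components: v_x = 21.8 cos 41.7° = 16.28 m/s, v_y = 21.8 sin 41.7° = 14.50 m/s.
Vertical: 0 = 89.0 + 14.50 t − ½(10) t² ⇒ 5.000 t² − 14.50 t − 89.0 = 0.
t = [14.50 + √(210.2 + 1780)] / 10.00 = 5.911 s.
Horizontal: R = v_x · t = 16.28 × 5.911 = 96.2 m.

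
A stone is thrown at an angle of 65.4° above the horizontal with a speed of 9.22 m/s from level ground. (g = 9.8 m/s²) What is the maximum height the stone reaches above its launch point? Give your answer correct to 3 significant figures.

3.59 m

Vertical component of launch velocity: v_y = 9.22 sin 65.4° = 8.383 m/s.
At the highest point the vertical velocity is zero, so v_y² = 2 g h_max.
h_max = (8.383)² / (2 × 9.8) = 70.27 / 19.60 = 3.59 m.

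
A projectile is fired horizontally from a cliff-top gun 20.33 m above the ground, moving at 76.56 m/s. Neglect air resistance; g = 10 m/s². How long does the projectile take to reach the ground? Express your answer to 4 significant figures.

2.016 s

The horizontal speed doesn't affect the fall. With v_y0 = 0, h = ½ g t².
t = √(2 × 20.33 / 10) = √4.0660 = 2.016 s.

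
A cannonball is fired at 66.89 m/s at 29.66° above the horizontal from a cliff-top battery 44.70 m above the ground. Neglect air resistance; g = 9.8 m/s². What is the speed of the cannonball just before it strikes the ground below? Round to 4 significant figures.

v_x = 66.89 cos 29.66° = 58.126 m/s is unchanged throughout.
For the vertical component, v_y² = v_y0² + 2 g h = (33.101)² + 2×9.8×44.70 = 1971.8, so |v_y| = 44.405 m/s.
Impact speed = √(v_x² + v_y²) = √(3378.6 + 1971.8) = 73.15 m/s.

73.15 m/s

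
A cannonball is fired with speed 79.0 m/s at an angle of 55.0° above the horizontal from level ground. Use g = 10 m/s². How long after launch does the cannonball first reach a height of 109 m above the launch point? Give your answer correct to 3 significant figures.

v_y0 = 79.0 sin 55.0° = 64.71 m/s.
Set y = v_y0 t − ½ g t² = 109: 5.000 t² − 64.71 t + 109 = 0.
t = [64.71 ± √(4187 − 2180)] / 10 = (64.71 ± 44.80) / 10, giving t = 1.99 s or t = 11.0 s.
The cannonball is on the way up at the first time, so t = 1.99 s.

1.99 s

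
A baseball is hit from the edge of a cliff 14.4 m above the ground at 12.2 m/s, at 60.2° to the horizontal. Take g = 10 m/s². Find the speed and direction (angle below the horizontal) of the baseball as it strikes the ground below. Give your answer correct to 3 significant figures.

20.9 m/s at 73.1° below the horizontal

v_x = 12.2 cos 60.2° = 6.063 m/s (constant).
|v_y| at impact = √((10.59)² + 2×10×14.4) = 20.00 m/s.
Speed = √(6.063² + 20.00²) = 20.9 m/s; angle = arctan(20.00/6.063) = 73.1° below horizontal.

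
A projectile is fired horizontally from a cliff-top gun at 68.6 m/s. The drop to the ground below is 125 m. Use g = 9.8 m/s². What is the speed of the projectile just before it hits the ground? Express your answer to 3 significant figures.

84.6 m/s

Fall time: t = √(2 × 125 / 9.8) = 5.051 s.
At impact: v_x = 68.6 m/s (unchanged), v_y = g t = 9.8 × 5.051 = 49.50 m/s.
Speed = √(v_x² + v_y²) = √(4706 + 2450) = 84.6 m/s.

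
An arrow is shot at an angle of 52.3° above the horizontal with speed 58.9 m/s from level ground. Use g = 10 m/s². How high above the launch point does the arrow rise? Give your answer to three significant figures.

Vertical component of launch velocity: v_y = 58.9 sin 52.3° = 46.60 m/s.
At the highest point the vertical velocity is zero, so v_y² = 2 g h_max.
h_max = (46.60)² / (2 × 10) = 2172 / 20.00 = 109 m.

109 m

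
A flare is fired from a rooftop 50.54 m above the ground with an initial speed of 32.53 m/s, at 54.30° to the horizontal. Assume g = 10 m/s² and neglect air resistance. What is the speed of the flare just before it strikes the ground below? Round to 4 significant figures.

45.49 m/s

v_x = 32.53 cos 54.30° = 18.983 m/s is unchanged throughout.
For the vertical component, v_y² = v_y0² + 2 g h = (26.417)² + 2×10×50.54 = 1708.7, so |v_y| = 41.336 m/s.
Impact speed = √(v_x² + v_y²) = √(360.35 + 1708.7) = 45.49 m/s.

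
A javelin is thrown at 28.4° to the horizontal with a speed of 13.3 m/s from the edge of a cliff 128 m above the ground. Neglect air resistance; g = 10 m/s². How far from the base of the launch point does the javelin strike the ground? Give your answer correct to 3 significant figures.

Components: v_x = 13.3 cos 28.4° = 11.70 m/s, v_y = 13.3 sin 28.4° = 6.326 m/s.
Vertical: 0 = 128 + 6.326 t − ½(10) t² ⇒ 5.000 t² − 6.326 t − 128 = 0.
t = [6.326 + √(40.02 + 2560)] / 10.00 = 5.732 s.
Horizontal: R = v_x · t = 11.70 × 5.732 = 67.1 m.

67.1 m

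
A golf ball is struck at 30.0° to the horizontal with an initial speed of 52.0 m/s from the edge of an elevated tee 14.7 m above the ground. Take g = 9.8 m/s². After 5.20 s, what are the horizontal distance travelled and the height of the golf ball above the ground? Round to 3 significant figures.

x = 234 m, y = 17.4 m

v_x = 52.0 cos 30.0° = 45.03 m/s; v_y0 = 52.0 sin 30.0° = 26.00 m/s.
x = v_x t = 45.03 × 5.20 = 234 m.
y = 14.7 + v_y0 t − ½ g t² = 17.4 m.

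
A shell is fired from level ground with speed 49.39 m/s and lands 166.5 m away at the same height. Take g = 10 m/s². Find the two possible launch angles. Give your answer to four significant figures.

Level-ground range: R = v₀² sin(2θ)/g ⇒ sin 2θ = R g / v₀² = 166.5×10/49.39² = 0.6826.
2θ = arcsin(0.6826) = 43.047° or 180° − 43.047° = 136.953°.
So θ = 21.52° or θ = 68.48°.

21.52° and 68.48°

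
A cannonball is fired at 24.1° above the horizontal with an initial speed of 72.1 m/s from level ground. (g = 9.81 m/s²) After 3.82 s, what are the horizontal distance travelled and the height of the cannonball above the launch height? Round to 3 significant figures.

x = 251 m, y = 40.9 m

v_x = 72.1 cos 24.1° = 65.82 m/s; v_y0 = 72.1 sin 24.1° = 29.44 m/s.
x = v_x t = 65.82 × 3.82 = 251 m.
y = v_y0 t − ½ g t² = 29.44×3.82 − 4.905×3.82² = 40.9 m.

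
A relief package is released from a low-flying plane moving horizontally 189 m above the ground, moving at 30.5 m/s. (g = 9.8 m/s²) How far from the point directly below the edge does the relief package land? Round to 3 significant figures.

Initial vertical velocity is zero, so the fall time comes from h = ½ g t²: t = √(2 × 189 / 9.8) = 6.211 s.
Horizontal motion is uniform at 30.5 m/s, so x = 30.5 × 6.211 = 189 m.

189 m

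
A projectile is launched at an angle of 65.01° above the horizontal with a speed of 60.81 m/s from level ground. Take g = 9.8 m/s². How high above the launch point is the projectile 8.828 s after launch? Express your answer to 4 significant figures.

104.7 m

v_y0 = 60.81 sin 65.01° = 55.117 m/s.
y(t) = v_y0 t − ½ g t² = 55.117×8.828 − 4.900×8.828² = 104.7 m.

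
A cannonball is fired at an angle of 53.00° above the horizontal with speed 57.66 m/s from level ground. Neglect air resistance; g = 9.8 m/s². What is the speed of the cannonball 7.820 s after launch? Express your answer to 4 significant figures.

v_x = 57.66 cos 53.00° = 34.701 m/s (constant).
v_y(t) = 57.66 sin 53.00° − g t = 46.049 − 9.8 × 7.820 = -30.587 m/s.
Speed = √(v_x² + v_y²) = √(1204.2 + 935.56) = 46.26 m/s.

46.26 m/s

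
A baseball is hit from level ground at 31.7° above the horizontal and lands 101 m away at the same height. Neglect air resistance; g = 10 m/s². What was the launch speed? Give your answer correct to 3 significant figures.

33.6 m/s

On level ground, R = v₀² sin(2θ) / g, so v₀ = √(R g / sin 2θ).
sin(2 × 31.7°) = 0.8942.
v₀ = √(101 × 10 / 0.8942) = √1130 = 33.6 m/s.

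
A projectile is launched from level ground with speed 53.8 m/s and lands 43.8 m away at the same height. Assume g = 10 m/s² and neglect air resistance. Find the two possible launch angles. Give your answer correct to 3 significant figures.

4.35° and 85.6°

Level-ground range: R = v₀² sin(2θ)/g ⇒ sin 2θ = R g / v₀² = 43.8×10/53.8² = 0.1513.
2θ = arcsin(0.1513) = 8.702° or 180° − 8.702° = 171.298°.
So θ = 4.35° or θ = 85.6°.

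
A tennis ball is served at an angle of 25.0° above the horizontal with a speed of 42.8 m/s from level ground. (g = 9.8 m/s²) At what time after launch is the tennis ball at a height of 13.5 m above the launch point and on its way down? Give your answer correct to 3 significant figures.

v_y0 = 42.8 sin 25.0° = 18.09 m/s.
Set y = v_y0 t − ½ g t² = 13.5: 4.900 t² − 18.09 t + 13.5 = 0.
t = [18.09 ± √(327.2 − 264.6)] / 9.8 = (18.09 ± 7.912) / 9.8, giving t = 1.04 s or t = 2.65 s.
On the way down corresponds to the larger root: t = 2.65 s.

2.65 s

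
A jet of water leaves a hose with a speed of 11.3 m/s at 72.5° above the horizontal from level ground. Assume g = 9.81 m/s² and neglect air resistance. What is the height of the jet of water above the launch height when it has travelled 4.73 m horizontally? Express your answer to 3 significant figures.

5.50 m

v_x = 11.3 cos 72.5° = 3.398 m/s, v_y0 = 11.3 sin 72.5° = 10.78 m/s.
Time to reach x = 4.73 m: t = x / v_x = 4.73 / 3.398 = 1.392 s.
y = v_y0 t − ½ g t² = 10.78×1.392 − 4.905×1.392² = 5.50 m.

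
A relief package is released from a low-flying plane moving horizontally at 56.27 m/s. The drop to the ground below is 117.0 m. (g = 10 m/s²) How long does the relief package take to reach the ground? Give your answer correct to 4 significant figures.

4.837 s

The horizontal speed doesn't affect the fall. With v_y0 = 0, h = ½ g t².
t = √(2 × 117.0 / 10) = √23.400 = 4.837 s.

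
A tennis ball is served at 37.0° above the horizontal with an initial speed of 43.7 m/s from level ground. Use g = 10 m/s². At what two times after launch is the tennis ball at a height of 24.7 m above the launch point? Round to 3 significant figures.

1.22 s and 4.04 s

v_y0 = 43.7 sin 37.0° = 26.30 m/s.
Set y = v_y0 t − ½ g t² = 24.7: 5.000 t² − 26.30 t + 24.7 = 0.
t = [26.30 ± √(691.7 − 494.0)] / 10 = (26.30 ± 14.06) / 10, giving t = 1.22 s or t = 4.04 s.
So the tennis ball is at 24.7 m at t = 1.22 s (rising) and t = 4.04 s (falling).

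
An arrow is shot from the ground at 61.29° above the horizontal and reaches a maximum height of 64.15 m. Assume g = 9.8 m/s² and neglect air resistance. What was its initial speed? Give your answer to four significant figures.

At maximum height v_y = 0, so (v₀ sin θ)² = 2 g H.
v₀ sin 61.29° = √(2 × 9.8 × 64.15) = 35.459 m/s.
v₀ = 35.459 / sin 61.29° = 35.459 / 0.8771 = 40.43 m/s.

40.43 m/s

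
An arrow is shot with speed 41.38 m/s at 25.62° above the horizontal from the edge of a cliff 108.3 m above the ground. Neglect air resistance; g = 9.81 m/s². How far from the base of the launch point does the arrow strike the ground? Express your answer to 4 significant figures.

Components: v_x = 41.38 cos 25.62° = 37.312 m/s, v_y = 41.38 sin 25.62° = 17.893 m/s.
Vertical: 0 = 108.3 + 17.893 t − ½(9.81) t² ⇒ 4.905 t² − 17.893 t − 108.3 = 0.
t = [17.893 + √(320.16 + 2124.8)] / 9.810 = 6.8644 s.
Horizontal: R = v_x · t = 37.312 × 6.8644 = 256.1 m.

256.1 m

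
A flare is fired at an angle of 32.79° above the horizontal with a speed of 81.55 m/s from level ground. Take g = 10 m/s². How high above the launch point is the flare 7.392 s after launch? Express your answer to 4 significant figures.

53.25 m

v_y0 = 81.55 sin 32.79° = 44.164 m/s.
y(t) = v_y0 t − ½ g t² = 44.164×7.392 − 5.000×7.392² = 53.25 m.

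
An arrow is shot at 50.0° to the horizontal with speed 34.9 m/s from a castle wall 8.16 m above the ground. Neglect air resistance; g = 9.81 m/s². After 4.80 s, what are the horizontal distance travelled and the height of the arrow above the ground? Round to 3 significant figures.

v_x = 34.9 cos 50.0° = 22.43 m/s; v_y0 = 34.9 sin 50.0° = 26.73 m/s.
x = v_x t = 22.43 × 4.80 = 108 m.
y = 8.16 + v_y0 t − ½ g t² = 23.5 m.

x = 108 m, y = 23.5 m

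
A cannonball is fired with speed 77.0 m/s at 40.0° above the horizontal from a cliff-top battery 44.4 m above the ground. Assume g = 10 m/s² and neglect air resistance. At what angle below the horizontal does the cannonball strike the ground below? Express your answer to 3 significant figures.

44.4°

v_x = 77.0 cos 40.0° = 58.99 m/s.
At impact |v_y| = √(v_y0² + 2 g h) = √(49.49² + 2×10×44.4) = 57.77 m/s.
Angle below horizontal = arctan(|v_y| / v_x) = arctan(57.77 / 58.99) = 44.4°.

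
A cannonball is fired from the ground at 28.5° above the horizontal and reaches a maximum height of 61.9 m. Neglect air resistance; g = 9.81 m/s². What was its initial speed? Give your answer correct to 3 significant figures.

73.0 m/s

At maximum height v_y = 0, so (v₀ sin θ)² = 2 g H.
v₀ sin 28.5° = √(2 × 9.81 × 61.9) = 34.85 m/s.
v₀ = 34.85 / sin 28.5° = 34.85 / 0.4772 = 73.0 m/s.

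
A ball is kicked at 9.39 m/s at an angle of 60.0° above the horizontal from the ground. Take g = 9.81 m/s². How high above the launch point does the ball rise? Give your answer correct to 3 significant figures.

Vertical component of launch velocity: v_y = 9.39 sin 60.0° = 8.132 m/s.
At the highest point the vertical velocity is zero, so v_y² = 2 g h_max.
h_max = (8.132)² / (2 × 9.81) = 66.13 / 19.62 = 3.37 m.

3.37 m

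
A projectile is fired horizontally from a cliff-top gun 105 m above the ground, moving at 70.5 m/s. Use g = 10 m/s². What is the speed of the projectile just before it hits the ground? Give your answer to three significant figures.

84.1 m/s

Fall time: t = √(2 × 105 / 10) = 4.583 s.
At impact: v_x = 70.5 m/s (unchanged), v_y = g t = 10 × 4.583 = 45.83 m/s.
Speed = √(v_x² + v_y²) = √(4970 + 2100) = 84.1 m/s.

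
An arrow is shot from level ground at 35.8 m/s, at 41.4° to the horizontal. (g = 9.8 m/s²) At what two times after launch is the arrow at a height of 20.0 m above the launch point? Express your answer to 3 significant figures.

v_y0 = 35.8 sin 41.4° = 23.67 m/s.
Set y = v_y0 t − ½ g t² = 20.0: 4.900 t² − 23.67 t + 20.0 = 0.
t = [23.67 ± √(560.3 − 392.0)] / 9.8 = (23.67 ± 12.97) / 9.8, giving t = 1.09 s or t = 3.74 s.
So the arrow is at 20.0 m at t = 1.09 s (rising) and t = 3.74 s (falling).

1.09 s and 3.74 s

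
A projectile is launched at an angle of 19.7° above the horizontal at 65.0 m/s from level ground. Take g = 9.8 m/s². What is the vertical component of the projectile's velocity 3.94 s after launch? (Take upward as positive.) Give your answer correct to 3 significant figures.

-16.7 m/s

Initial vertical component: v_y0 = 65.0 sin 19.7° = 21.91 m/s.
v_y(t) = v_y0 − g t = 21.91 − 9.8 × 3.94 = -16.7 m/s.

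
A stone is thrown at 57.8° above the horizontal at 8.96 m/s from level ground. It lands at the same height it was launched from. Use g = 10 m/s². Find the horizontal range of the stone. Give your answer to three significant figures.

Components: v_x = 8.96 cos 57.8° = 4.775 m/s, v_y = 8.96 sin 57.8° = 7.582 m/s.
Time of flight (same landing height): t = 2 v_y / g = 2 × 7.582 / 10 = 1.516 s.
Range: R = v_x · t = 4.775 × 1.516 = 7.24 m.

7.24 m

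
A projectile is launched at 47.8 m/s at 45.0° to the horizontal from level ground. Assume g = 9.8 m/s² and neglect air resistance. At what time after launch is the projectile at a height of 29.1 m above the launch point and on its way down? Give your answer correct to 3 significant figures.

5.89 s

v_y0 = 47.8 sin 45.0° = 33.80 m/s.
Set y = v_y0 t − ½ g t² = 29.1: 4.900 t² − 33.80 t + 29.1 = 0.
t = [33.80 ± √(1142 − 570.4)] / 9.8 = (33.80 ± 23.91) / 9.8, giving t = 1.01 s or t = 5.89 s.
On the way down corresponds to the larger root: t = 5.89 s.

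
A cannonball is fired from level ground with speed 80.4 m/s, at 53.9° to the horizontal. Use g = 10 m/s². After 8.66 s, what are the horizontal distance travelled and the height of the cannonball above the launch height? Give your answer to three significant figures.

v_x = 80.4 cos 53.9° = 47.37 m/s; v_y0 = 80.4 sin 53.9° = 64.96 m/s.
x = v_x t = 47.37 × 8.66 = 410 m.
y = v_y0 t − ½ g t² = 64.96×8.66 − 5.000×8.66² = 188 m.

x = 410 m, y = 188 m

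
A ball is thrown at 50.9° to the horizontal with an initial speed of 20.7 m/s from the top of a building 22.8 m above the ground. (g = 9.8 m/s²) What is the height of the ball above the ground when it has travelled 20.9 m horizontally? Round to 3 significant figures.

v_x = 20.7 cos 50.9° = 13.05 m/s, v_y0 = 20.7 sin 50.9° = 16.06 m/s.
Time to reach x = 20.9 m: t = x / v_x = 20.9 / 13.05 = 1.602 s.
y = 22.8 + v_y0 t − ½ g t² = 22.8 + 16.06×1.602 − 4.900×1.602² = 36.0 m.

36.0 m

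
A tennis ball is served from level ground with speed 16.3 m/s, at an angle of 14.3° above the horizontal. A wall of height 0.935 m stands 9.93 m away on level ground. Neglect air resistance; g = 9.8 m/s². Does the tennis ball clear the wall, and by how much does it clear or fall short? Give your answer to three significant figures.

v_x = 16.3 cos 14.3° = 15.79 m/s; v_y0 = 16.3 sin 14.3° = 4.026 m/s.
Time to reach the wall: t = 9.93 / 15.79 = 0.6289 s.
Height at that point: y = 4.026×0.6289 − 4.900×0.6289² = 0.5939 m.
That is 0.935 − 0.5939 = 0.341 m below the top of the wall, so the tennis ball does not clear it.

No — it falls 0.341 m short of clearing the wall.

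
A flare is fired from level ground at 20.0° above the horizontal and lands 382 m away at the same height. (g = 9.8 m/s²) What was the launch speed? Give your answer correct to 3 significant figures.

76.3 m/s

On level ground, R = v₀² sin(2θ) / g, so v₀ = √(R g / sin 2θ).
sin(2 × 20.0°) = 0.6428.
v₀ = √(382 × 9.8 / 0.6428) = √5824 = 76.3 m/s.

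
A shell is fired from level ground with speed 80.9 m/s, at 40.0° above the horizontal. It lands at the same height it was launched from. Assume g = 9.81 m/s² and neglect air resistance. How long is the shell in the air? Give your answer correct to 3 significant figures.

10.6 s

Vertical component: v_y = 80.9 sin 40.0° = 52.00 m/s.
For a projectile landing at launch height, time of flight is t = 2 v_y / g = 2 × 52.00 / 9.81 = 10.6 s.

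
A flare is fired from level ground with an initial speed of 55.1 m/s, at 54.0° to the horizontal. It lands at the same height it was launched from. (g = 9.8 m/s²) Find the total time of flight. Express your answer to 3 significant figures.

9.10 s

Vertical component: v_y = 55.1 sin 54.0° = 44.58 m/s.
For a projectile landing at launch height, time of flight is t = 2 v_y / g = 2 × 44.58 / 9.8 = 9.10 s.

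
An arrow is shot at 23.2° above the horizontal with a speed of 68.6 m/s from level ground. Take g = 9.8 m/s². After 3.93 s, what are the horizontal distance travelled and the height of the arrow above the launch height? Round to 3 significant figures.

x = 248 m, y = 30.5 m

v_x = 68.6 cos 23.2° = 63.05 m/s; v_y0 = 68.6 sin 23.2° = 27.02 m/s.
x = v_x t = 63.05 × 3.93 = 248 m.
y = v_y0 t − ½ g t² = 27.02×3.93 − 4.900×3.93² = 30.5 m.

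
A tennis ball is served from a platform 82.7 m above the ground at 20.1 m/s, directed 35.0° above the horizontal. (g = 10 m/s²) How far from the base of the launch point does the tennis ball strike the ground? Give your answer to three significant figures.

88.6 m

Components: v_x = 20.1 cos 35.0° = 16.46 m/s, v_y = 20.1 sin 35.0° = 11.53 m/s.
Vertical: 0 = 82.7 + 11.53 t − ½(10) t² ⇒ 5.000 t² − 11.53 t − 82.7 = 0.
t = [11.53 + √(132.9 + 1654)] / 10.00 = 5.380 s.
Horizontal: R = v_x · t = 16.46 × 5.380 = 88.6 m.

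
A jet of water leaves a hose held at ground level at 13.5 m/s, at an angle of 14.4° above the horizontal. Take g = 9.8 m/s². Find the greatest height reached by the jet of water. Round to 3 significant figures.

Vertical component of launch velocity: v_y = 13.5 sin 14.4° = 3.357 m/s.
At the highest point the vertical velocity is zero, so v_y² = 2 g h_max.
h_max = (3.357)² / (2 × 9.8) = 11.27 / 19.60 = 0.575 m.

0.575 m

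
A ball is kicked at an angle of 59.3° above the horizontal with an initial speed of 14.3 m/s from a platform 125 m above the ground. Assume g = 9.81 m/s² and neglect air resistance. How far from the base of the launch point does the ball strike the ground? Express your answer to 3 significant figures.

47.1 m

Components: v_x = 14.3 cos 59.3° = 7.301 m/s, v_y = 14.3 sin 59.3° = 12.30 m/s.
Vertical: 0 = 125 + 12.30 t − ½(9.81) t² ⇒ 4.905 t² − 12.30 t − 125 = 0.
t = [12.30 + √(151.3 + 2452)] / 9.810 = 6.455 s.
Horizontal: R = v_x · t = 7.301 × 6.455 = 47.1 m.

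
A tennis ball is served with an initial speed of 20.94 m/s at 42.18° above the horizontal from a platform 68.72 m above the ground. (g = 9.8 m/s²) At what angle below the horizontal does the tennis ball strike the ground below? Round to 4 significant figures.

68.45°

v_x = 20.94 cos 42.18° = 15.517 m/s.
At impact |v_y| = √(v_y0² + 2 g h) = √(14.060² + 2×9.8×68.72) = 39.301 m/s.
Angle below horizontal = arctan(|v_y| / v_x) = arctan(39.301 / 15.517) = 68.45°.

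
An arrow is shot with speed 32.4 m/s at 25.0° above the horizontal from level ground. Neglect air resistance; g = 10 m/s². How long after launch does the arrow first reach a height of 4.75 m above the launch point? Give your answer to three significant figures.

0.408 s

v_y0 = 32.4 sin 25.0° = 13.69 m/s.
Set y = v_y0 t − ½ g t² = 4.75: 5.000 t² − 13.69 t + 4.75 = 0.
t = [13.69 ± √(187.4 − 95.00)] / 10 = (13.69 ± 9.612) / 10, giving t = 0.408 s or t = 2.33 s.
The arrow is on the way up at the first time, so t = 0.408 s.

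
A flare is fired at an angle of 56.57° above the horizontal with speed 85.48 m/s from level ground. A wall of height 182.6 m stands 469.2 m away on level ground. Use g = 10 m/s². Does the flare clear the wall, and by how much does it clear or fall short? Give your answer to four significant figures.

v_x = 85.48 cos 56.57° = 47.092 m/s; v_y0 = 85.48 sin 56.57° = 71.338 m/s.
Time to reach the wall: t = 469.2 / 47.092 = 9.9635 s.
Height at that point: y = 71.338×9.9635 − 5.000×9.9635² = 214.42 m.
That is 214.42 − 182.6 = 31.82 m above the top of the wall, so the flare clears it.

Yes — it clears the wall by 31.82 m.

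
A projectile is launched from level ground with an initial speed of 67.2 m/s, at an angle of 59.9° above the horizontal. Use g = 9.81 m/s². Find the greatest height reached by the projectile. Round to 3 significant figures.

172 m

Vertical component of launch velocity: v_y = 67.2 sin 59.9° = 58.14 m/s.
At the highest point the vertical velocity is zero, so v_y² = 2 g h_max.
h_max = (58.14)² / (2 × 9.81) = 3380 / 19.62 = 172 m.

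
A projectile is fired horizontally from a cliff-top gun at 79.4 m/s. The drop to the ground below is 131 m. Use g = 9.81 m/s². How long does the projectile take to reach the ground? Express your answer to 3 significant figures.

The horizontal speed doesn't affect the fall. With v_y0 = 0, h = ½ g t².
t = √(2 × 131 / 9.81) = √26.71 = 5.17 s.

5.17 s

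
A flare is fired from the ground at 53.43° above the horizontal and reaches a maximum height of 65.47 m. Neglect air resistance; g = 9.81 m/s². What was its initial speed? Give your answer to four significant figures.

At maximum height v_y = 0, so (v₀ sin θ)² = 2 g H.
v₀ sin 53.43° = √(2 × 9.81 × 65.47) = 35.840 m/s.
v₀ = 35.840 / sin 53.43° = 35.840 / 0.8031 = 44.63 m/s.

44.63 m/s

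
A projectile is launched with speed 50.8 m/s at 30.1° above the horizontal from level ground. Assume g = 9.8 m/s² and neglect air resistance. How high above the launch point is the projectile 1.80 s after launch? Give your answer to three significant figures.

30.0 m

v_y0 = 50.8 sin 30.1° = 25.48 m/s.
y(t) = v_y0 t − ½ g t² = 25.48×1.80 − 4.900×1.80² = 30.0 m.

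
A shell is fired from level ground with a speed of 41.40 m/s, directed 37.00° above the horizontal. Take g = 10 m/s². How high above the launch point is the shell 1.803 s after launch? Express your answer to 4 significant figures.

28.67 m

v_y0 = 41.40 sin 37.00° = 24.915 m/s.
y(t) = v_y0 t − ½ g t² = 24.915×1.803 − 5.000×1.803² = 28.67 m.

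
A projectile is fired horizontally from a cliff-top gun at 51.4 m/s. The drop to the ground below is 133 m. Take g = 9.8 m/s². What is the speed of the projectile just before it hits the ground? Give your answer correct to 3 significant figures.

72.4 m/s

Fall time: t = √(2 × 133 / 9.8) = 5.210 s.
At impact: v_x = 51.4 m/s (unchanged), v_y = g t = 9.8 × 5.210 = 51.06 m/s.
Speed = √(v_x² + v_y²) = √(2642 + 2607) = 72.4 m/s.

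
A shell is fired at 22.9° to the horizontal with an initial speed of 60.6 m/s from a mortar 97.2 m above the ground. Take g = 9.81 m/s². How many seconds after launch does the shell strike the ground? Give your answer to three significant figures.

7.46 s

Vertical component: v_y = 60.6 sin 22.9° = 23.58 m/s.
Taking up as positive with launch at y = 97.2 m, landing at y = 0: 0 = 97.2 + 23.58 t − ½(9.81) t².
Solving 4.905 t² − 23.58 t − 97.2 = 0 gives t = [23.58 + √(23.58² + 4·4.905·97.2)] / 9.810 = 7.46 s.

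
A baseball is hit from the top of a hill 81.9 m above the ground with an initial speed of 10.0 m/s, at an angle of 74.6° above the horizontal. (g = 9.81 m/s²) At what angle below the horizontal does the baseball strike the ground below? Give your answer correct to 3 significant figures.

86.3°

v_x = 10.0 cos 74.6° = 2.656 m/s.
At impact |v_y| = √(v_y0² + 2 g h) = √(9.641² + 2×9.81×81.9) = 41.23 m/s.
Angle below horizontal = arctan(|v_y| / v_x) = arctan(41.23 / 2.656) = 86.3°.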